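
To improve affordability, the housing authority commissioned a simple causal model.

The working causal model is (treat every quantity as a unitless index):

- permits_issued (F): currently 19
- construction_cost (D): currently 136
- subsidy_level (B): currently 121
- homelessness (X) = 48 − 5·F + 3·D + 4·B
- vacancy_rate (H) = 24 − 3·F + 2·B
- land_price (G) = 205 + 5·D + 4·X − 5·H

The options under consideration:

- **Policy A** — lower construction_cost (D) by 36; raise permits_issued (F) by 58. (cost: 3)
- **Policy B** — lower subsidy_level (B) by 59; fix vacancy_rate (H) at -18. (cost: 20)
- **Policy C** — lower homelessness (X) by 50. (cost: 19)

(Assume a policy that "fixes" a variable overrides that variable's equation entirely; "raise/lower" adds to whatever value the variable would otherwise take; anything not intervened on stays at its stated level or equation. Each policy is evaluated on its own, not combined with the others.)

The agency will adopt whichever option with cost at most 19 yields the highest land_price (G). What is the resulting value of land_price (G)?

3020

Policy A (D − 36, F + 58):
  F = 19 + 58 = 77
  D = 136 − 36 = 100
  B = 121
  X = 48 − 5·77 + 3·100 + 4·121 = 447
  H = 24 − 3·77 + 2·121 = 35
  G = 205 + 5·100 + 4·447 − 5·35 = 2318
Policy C (X − 50):
  F = 19
  D = 136
  B = 121
  X = 48 − 5·19 + 3·136 + 4·121 (−50 from intervention) = 795
  H = 24 − 3·19 + 2·121 = 209
  G = 205 + 5·136 + 4·795 − 5·209 = 3020
Comparing — Policy A: G=2318, Policy C: G=3020. Highest is 3020 (Policy C).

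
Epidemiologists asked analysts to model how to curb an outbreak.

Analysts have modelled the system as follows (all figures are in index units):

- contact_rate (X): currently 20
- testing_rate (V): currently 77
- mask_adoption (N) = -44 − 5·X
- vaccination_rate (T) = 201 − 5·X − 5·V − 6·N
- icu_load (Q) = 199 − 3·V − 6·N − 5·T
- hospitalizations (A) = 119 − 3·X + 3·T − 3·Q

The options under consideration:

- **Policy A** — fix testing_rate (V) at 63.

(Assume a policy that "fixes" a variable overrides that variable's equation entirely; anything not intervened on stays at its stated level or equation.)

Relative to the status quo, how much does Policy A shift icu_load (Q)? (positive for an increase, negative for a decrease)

-308

Baseline:
  X = 20
  V = 77
  N = -44 − 5·20 = -144
  T = 201 − 5·20 − 5·77 − 6·(-144) = 580
  Q = 199 − 3·77 − 6·(-144) − 5·580 = -2068
Policy A (V := 63):
  X = 20
  V = 63
  N = -44 − 5·20 = -144
  T = 201 − 5·20 − 5·63 − 6·(-144) = 650
  Q = 199 − 3·63 − 6·(-144) − 5·650 = -2376
Change in Q: -2376 − (-2068) = -308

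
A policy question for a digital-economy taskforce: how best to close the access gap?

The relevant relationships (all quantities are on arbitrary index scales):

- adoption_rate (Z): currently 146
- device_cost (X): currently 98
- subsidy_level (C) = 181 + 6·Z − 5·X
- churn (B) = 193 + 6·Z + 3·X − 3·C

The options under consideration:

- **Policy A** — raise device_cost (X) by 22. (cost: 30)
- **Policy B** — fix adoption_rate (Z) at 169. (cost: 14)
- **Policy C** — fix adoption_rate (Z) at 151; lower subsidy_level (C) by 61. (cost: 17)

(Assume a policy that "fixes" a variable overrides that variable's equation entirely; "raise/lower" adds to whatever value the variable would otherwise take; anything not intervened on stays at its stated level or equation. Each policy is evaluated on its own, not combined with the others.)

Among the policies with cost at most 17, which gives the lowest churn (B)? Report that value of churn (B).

-614

Policy B (Z := 169):
  Z = 169
  X = 98
  C = 181 + 6·169 − 5·98 = 705
  B = 193 + 6·169 + 3·98 − 3·705 = -614
Policy C (Z := 151, C − 61):
  Z = 151
  X = 98
  C = 181 + 6·151 − 5·98 (−61 from intervention) = 536
  B = 193 + 6·151 + 3·98 − 3·536 = -215
Comparing — Policy B: B=-614, Policy C: B=-215. Lowest is -614 (Policy B).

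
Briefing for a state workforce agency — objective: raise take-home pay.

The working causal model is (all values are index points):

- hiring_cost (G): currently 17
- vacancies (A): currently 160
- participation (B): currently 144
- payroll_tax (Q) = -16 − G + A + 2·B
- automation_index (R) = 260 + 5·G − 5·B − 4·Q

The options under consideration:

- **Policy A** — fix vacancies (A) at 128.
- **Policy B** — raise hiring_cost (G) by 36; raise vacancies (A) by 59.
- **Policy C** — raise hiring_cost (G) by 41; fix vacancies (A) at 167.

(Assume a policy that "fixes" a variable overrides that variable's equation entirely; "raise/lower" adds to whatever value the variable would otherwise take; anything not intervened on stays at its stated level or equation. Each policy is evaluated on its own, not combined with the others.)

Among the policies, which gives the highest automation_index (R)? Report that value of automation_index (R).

Policy A (A := 128):
  G = 17
  A = 128
  B = 144
  Q = -16 − 17 + 128 + 2·144 = 383
  R = 260 + 5·17 − 5·144 − 4·383 = -1907
Policy B (G + 36, A + 59):
  G = 17 + 36 = 53
  A = 160 + 59 = 219
  B = 144
  Q = -16 − 53 + 219 + 2·144 = 438
  R = 260 + 5·53 − 5·144 − 4·438 = -1947
Policy C (G + 41, A := 167):
  G = 17 + 41 = 58
  A = 167
  B = 144
  Q = -16 − 58 + 167 + 2·144 = 381
  R = 260 + 5·58 − 5·144 − 4·381 = -1694
Comparing — Policy A: R=-1907, Policy B: R=-1947, Policy C: R=-1694. Highest is -1694 (Policy C).

-1694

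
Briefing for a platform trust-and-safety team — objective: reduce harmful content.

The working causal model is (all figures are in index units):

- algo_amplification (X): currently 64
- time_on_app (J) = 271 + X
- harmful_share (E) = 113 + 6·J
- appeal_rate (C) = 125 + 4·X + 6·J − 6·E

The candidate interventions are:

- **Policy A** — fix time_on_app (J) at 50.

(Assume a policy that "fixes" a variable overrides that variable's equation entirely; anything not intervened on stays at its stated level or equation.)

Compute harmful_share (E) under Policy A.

413

Policy A (J := 50):
  X = 64
  J = 50
  E = 113 + 6·50 = 413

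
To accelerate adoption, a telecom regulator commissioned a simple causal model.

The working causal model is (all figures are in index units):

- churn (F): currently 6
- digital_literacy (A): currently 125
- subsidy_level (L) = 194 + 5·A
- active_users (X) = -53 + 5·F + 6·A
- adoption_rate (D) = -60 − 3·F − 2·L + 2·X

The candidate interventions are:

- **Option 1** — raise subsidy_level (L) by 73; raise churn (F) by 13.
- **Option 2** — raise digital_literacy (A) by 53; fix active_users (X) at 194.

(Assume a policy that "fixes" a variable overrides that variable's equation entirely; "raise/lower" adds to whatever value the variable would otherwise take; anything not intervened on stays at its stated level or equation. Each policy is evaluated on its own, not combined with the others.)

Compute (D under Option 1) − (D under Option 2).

Option 1 (L + 73, F + 13):
  F = 6 + 13 = 19
  A = 125
  L = 194 + 5·125 (+73 from intervention) = 892
  X = -53 + 5·19 + 6·125 = 792
  D = -60 − 3·19 − 2·892 + 2·792 = -317
Option 2 (A + 53, X := 194):
  F = 6
  A = 125 + 53 = 178
  L = 194 + 5·178 = 1084
  X = 194
  D = -60 − 3·6 − 2·1084 + 2·194 = -1858
D: -317 − (-1858) = 1541

1541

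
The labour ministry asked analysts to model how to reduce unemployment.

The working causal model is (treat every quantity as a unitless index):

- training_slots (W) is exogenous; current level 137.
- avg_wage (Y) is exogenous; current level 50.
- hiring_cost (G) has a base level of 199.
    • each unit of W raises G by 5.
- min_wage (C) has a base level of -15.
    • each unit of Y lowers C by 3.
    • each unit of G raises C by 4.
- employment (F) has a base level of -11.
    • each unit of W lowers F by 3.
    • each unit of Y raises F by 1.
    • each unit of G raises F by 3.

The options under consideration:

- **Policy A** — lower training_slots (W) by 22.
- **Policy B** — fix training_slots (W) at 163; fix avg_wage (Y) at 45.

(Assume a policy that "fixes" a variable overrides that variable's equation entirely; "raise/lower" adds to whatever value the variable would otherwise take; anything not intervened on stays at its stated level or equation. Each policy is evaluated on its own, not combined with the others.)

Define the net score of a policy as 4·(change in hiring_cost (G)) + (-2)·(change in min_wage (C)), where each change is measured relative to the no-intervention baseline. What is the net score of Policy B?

-550

Baseline:
  W = 137
  Y = 50
  G = 199 + 5·137 = 884
  C = -15 − 3·50 + 4·884 = 3371
Policy B (W := 163, Y := 45):
  W = 163
  Y = 45
  G = 199 + 5·163 = 1014
  C = -15 − 3·45 + 4·1014 = 3906
ΔG = 1014 − 884 = 130; ΔC = 3906 − 3371 = 535
Score = 4·130 + (-2)·535 = -550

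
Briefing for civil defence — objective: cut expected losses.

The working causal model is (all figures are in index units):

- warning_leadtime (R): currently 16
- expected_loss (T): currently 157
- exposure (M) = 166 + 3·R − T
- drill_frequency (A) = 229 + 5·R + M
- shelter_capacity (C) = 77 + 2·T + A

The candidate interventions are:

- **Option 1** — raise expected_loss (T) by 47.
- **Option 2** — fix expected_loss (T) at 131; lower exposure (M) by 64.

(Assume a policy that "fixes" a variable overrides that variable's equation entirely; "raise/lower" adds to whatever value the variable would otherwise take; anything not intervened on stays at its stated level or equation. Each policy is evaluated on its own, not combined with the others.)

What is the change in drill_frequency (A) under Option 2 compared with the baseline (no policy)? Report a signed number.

-38

Baseline:
  R = 16
  T = 157
  M = 166 + 3·16 − 157 = 57
  A = 229 + 5·16 + 57 = 366
Option 2 (T := 131, M − 64):
  R = 16
  T = 131
  M = 166 + 3·16 − 131 (−64 from intervention) = 19
  A = 229 + 5·16 + 19 = 328
Change in A: 328 − 366 = -38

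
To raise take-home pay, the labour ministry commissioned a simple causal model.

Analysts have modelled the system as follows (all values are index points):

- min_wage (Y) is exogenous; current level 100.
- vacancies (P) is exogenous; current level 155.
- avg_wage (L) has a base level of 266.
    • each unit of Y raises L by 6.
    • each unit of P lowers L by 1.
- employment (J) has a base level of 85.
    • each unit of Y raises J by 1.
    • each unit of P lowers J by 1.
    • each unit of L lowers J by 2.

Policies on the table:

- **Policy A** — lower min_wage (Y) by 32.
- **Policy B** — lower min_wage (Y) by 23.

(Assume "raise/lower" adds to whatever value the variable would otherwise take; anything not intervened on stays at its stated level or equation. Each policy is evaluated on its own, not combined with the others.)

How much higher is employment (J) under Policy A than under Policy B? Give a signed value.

Policy A (Y − 32):
  Y = 100 − 32 = 68
  P = 155
  L = 266 + 6·68 − 155 = 519
  J = 85 + 68 − 155 − 2·519 = -1040
Policy B (Y − 23):
  Y = 100 − 23 = 77
  P = 155
  L = 266 + 6·77 − 155 = 573
  J = 85 + 77 − 155 − 2·573 = -1139
J: -1040 − (-1139) = 99

99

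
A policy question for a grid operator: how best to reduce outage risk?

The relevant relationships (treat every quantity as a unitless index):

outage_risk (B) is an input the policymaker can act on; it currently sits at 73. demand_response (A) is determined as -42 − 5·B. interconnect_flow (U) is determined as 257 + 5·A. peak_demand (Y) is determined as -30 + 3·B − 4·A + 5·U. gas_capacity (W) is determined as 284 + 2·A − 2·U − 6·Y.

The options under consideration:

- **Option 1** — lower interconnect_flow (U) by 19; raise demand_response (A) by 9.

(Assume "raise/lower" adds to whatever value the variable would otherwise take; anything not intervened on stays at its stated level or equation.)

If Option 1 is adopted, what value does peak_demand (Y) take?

-6979

Option 1 (U − 19, A + 9):
  B = 73
  A = -42 − 5·73 (+9 from intervention) = -398
  U = 257 + 5·(-398) (−19 from intervention) = -1752
  Y = -30 + 3·73 − 4·(-398) + 5·(-1752) = -6979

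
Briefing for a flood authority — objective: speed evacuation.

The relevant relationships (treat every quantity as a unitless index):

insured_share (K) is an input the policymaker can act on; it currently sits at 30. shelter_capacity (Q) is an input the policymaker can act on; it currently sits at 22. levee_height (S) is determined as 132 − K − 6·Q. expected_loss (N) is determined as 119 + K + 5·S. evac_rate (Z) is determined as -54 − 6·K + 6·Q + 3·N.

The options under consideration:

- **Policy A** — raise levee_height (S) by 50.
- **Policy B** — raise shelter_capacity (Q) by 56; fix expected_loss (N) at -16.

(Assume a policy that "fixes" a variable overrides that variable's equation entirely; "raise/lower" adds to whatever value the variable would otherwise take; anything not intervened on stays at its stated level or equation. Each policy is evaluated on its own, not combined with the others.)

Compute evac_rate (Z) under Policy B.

186

Policy B (Q + 56, N := -16):
  K = 30
  Q = 22 + 56 = 78
  S = 132 − 30 − 6·78 = -366
  N = -16
  Z = -54 − 6·30 + 6·78 + 3·(-16) = 186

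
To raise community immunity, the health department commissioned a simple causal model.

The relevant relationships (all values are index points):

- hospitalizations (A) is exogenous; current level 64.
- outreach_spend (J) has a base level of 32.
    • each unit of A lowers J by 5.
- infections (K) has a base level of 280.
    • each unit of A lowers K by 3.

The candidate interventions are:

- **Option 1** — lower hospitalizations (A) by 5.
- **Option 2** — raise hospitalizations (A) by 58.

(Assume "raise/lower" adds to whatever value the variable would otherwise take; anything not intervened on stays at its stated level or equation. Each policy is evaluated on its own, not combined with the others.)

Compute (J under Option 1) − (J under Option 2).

Option 1 (A − 5):
  A = 64 − 5 = 59
  J = 32 − 5·59 = -263
Option 2 (A + 58):
  A = 64 + 58 = 122
  J = 32 − 5·122 = -578
J: -263 − (-578) = 315

315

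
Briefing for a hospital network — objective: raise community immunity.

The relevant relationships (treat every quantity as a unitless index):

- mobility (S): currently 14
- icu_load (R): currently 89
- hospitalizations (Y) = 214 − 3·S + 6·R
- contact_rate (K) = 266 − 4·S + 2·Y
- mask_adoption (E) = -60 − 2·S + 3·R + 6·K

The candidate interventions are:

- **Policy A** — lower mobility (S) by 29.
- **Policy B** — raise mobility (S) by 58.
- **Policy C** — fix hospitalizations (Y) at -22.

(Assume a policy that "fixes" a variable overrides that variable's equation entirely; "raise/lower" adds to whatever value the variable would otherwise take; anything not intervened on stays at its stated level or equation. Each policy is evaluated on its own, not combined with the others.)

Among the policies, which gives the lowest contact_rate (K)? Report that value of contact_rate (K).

166

Policy A (S − 29):
  S = 14 − 29 = -15
  R = 89
  Y = 214 − 3·(-15) + 6·89 = 793
  K = 266 − 4·(-15) + 2·793 = 1912
Policy B (S + 58):
  S = 14 + 58 = 72
  R = 89
  Y = 214 − 3·72 + 6·89 = 532
  K = 266 − 4·72 + 2·532 = 1042
Policy C (Y := -22):
  S = 14
  R = 89
  Y = -22
  K = 266 − 4·14 + 2·(-22) = 166
Comparing — Policy A: K=1912, Policy B: K=1042, Policy C: K=166. Lowest is 166 (Policy C).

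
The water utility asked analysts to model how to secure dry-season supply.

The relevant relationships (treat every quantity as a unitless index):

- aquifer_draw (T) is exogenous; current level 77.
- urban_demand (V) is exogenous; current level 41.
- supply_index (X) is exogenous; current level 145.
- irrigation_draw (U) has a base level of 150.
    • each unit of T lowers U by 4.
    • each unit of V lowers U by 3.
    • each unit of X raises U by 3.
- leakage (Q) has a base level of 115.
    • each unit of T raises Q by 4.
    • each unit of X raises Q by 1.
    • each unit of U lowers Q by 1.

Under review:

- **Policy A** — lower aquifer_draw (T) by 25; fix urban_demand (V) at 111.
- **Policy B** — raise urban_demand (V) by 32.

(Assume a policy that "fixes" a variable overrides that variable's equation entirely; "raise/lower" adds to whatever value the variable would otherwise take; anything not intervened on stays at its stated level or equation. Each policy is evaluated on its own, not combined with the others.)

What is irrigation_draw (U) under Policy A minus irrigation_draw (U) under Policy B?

Policy A (T − 25, V := 111):
  T = 77 − 25 = 52
  V = 111
  X = 145
  U = 150 − 4·52 − 3·111 + 3·145 = 44
Policy B (V + 32):
  T = 77
  V = 41 + 32 = 73
  X = 145
  U = 150 − 4·77 − 3·73 + 3·145 = 58
U: 44 − 58 = -14

-14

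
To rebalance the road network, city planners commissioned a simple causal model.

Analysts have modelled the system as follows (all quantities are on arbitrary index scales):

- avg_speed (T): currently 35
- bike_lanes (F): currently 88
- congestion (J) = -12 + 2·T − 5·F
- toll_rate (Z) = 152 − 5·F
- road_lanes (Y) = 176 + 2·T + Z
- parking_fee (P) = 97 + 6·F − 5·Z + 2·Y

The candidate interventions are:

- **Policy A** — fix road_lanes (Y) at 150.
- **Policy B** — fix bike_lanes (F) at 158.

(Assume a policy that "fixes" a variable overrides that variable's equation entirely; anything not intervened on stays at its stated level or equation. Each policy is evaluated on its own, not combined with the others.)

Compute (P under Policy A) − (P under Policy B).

-1086

Policy A (Y := 150):
  T = 35
  F = 88
  Z = 152 − 5·88 = -288
  Y = 150
  P = 97 + 6·88 − 5·(-288) + 2·150 = 2365
Policy B (F := 158):
  T = 35
  F = 158
  Z = 152 − 5·158 = -638
  Y = 176 + 2·35 + (-638) = -392
  P = 97 + 6·158 − 5·(-638) + 2·(-392) = 3451
P: 2365 − 3451 = -1086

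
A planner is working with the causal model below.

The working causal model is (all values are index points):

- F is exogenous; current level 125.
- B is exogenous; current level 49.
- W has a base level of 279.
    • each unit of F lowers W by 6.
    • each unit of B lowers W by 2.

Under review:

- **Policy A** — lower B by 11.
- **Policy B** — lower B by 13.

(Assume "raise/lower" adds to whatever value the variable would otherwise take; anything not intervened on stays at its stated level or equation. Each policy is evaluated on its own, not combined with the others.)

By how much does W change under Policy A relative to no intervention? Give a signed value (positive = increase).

Baseline:
  F = 125
  B = 49
  W = 279 − 6·125 − 2·49 = -569
Policy A (B − 11):
  F = 125
  B = 49 − 11 = 38
  W = 279 − 6·125 − 2·38 = -547
Change in W: -547 − (-569) = 22

22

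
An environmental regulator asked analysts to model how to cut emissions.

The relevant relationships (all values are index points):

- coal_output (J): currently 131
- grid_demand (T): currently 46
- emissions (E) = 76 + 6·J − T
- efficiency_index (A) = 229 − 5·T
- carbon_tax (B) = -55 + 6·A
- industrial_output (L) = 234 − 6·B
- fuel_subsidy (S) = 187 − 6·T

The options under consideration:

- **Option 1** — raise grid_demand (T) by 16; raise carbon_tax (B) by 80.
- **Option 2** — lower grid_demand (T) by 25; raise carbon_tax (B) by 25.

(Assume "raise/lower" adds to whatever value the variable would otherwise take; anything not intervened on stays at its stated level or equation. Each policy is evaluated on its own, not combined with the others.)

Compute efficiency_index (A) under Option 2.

Option 2 (T − 25, B + 25):
  T = 46 − 25 = 21
  A = 229 − 5·21 = 124

124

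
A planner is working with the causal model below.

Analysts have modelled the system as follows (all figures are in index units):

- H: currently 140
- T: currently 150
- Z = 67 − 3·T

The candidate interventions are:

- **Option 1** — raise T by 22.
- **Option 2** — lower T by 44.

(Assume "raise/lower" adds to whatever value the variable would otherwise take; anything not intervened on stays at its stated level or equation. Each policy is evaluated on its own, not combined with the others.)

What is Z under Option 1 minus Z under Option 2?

-198

Option 1 (T + 22):
  T = 150 + 22 = 172
  Z = 67 − 3·172 = -449
Option 2 (T − 44):
  T = 150 − 44 = 106
  Z = 67 − 3·106 = -251
Z: -449 − (-251) = -198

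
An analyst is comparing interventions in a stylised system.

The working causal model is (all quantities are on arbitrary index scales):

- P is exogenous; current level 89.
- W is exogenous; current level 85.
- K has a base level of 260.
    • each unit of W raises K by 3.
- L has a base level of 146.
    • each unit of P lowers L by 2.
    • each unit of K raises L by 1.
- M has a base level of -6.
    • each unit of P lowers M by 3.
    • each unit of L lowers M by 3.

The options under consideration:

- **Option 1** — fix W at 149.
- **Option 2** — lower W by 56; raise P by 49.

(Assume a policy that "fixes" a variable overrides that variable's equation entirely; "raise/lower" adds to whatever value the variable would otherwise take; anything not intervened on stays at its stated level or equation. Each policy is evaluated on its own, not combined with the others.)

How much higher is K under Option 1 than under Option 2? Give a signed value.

360

Option 1 (W := 149):
  W = 149
  K = 260 + 3·149 = 707
Option 2 (W − 56, P + 49):
  W = 85 − 56 = 29
  K = 260 + 3·29 = 347
K: 707 − 347 = 360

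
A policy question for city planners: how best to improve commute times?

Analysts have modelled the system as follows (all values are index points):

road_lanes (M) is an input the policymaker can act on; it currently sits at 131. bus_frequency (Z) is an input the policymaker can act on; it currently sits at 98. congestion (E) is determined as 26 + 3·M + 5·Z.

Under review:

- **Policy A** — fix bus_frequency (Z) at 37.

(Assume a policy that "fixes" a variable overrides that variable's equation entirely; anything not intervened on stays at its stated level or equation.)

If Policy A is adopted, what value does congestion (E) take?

604

Policy A (Z := 37):
  M = 131
  Z = 37
  E = 26 + 3·131 + 5·37 = 604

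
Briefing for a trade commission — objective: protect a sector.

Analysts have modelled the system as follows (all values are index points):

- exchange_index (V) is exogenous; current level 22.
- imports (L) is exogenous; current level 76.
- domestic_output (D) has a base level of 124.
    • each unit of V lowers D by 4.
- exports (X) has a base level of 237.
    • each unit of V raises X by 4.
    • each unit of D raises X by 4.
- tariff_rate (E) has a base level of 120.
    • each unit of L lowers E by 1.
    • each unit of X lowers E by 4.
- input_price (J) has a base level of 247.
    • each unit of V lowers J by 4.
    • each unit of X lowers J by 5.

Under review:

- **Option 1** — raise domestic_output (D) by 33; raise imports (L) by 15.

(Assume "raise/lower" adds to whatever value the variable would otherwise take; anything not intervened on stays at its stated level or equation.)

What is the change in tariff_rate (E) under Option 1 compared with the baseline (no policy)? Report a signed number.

-543

Baseline:
  V = 22
  L = 76
  D = 124 − 4·22 = 36
  X = 237 + 4·22 + 4·36 = 469
  E = 120 − 76 − 4·469 = -1832
Option 1 (D + 33, L + 15):
  V = 22
  L = 76 + 15 = 91
  D = 124 − 4·22 (+33 from intervention) = 69
  X = 237 + 4·22 + 4·69 = 601
  E = 120 − 91 − 4·601 = -2375
Change in E: -2375 − (-1832) = -543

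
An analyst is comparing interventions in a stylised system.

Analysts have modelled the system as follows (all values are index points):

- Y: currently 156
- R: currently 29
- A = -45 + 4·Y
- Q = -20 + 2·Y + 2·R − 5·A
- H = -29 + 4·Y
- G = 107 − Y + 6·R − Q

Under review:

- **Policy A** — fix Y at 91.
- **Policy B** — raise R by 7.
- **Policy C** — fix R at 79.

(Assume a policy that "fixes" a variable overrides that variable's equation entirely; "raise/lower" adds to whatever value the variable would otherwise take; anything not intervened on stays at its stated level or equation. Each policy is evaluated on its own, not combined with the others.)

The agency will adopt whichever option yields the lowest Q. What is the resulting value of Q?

Policy A (Y := 91):
  Y = 91
  R = 29
  A = -45 + 4·91 = 319
  Q = -20 + 2·91 + 2·29 − 5·319 = -1375
Policy B (R + 7):
  Y = 156
  R = 29 + 7 = 36
  A = -45 + 4·156 = 579
  Q = -20 + 2·156 + 2·36 − 5·579 = -2531
Policy C (R := 79):
  Y = 156
  R = 79
  A = -45 + 4·156 = 579
  Q = -20 + 2·156 + 2·79 − 5·579 = -2445
Comparing — Policy A: Q=-1375, Policy B: Q=-2531, Policy C: Q=-2445. Lowest is -2531 (Policy B).

-2531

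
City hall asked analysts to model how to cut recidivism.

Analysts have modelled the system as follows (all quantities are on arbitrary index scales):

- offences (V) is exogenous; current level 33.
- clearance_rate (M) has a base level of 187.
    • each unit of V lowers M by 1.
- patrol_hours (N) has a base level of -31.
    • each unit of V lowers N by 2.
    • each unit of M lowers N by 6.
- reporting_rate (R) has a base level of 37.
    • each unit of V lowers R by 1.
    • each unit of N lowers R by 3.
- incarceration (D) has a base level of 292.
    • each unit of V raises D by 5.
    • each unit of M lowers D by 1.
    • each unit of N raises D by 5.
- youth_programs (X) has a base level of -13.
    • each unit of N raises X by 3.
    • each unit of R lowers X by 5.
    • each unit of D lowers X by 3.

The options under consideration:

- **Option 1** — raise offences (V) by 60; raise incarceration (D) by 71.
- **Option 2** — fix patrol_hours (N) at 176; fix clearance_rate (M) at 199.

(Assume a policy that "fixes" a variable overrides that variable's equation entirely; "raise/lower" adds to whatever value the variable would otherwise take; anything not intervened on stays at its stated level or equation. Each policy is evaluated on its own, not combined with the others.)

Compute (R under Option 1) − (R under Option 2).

2811

Option 1 (V + 60, D + 71):
  V = 33 + 60 = 93
  M = 187 − 93 = 94
  N = -31 − 2·93 − 6·94 = -781
  R = 37 − 93 − 3·(-781) = 2287
Option 2 (N := 176, M := 199):
  V = 33
  M = 199
  N = 176
  R = 37 − 33 − 3·176 = -524
R: 2287 − (-524) = 2811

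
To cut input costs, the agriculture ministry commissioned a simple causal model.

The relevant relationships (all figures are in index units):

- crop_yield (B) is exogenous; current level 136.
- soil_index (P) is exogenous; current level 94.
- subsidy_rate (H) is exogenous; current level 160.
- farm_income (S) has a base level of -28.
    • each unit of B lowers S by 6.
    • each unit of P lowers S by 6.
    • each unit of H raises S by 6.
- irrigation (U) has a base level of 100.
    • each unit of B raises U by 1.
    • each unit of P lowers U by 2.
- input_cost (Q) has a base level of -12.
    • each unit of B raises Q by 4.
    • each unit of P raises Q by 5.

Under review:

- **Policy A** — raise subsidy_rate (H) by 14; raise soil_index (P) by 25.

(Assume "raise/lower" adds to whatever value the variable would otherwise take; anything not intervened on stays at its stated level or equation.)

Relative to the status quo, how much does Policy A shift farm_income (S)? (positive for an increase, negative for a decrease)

Baseline:
  B = 136
  P = 94
  H = 160
  S = -28 − 6·136 − 6·94 + 6·160 = -448
Policy A (H + 14, P + 25):
  B = 136
  P = 94 + 25 = 119
  H = 160 + 14 = 174
  S = -28 − 6·136 − 6·119 + 6·174 = -514
Change in S: -514 − (-448) = -66

-66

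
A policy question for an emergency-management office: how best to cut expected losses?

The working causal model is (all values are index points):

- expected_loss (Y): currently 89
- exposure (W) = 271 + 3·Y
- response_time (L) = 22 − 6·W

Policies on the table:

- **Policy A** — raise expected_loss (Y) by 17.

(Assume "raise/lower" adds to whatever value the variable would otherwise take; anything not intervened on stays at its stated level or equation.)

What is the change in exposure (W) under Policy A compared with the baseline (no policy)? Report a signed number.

Baseline:
  Y = 89
  W = 271 + 3·89 = 538
Policy A (Y + 17):
  Y = 89 + 17 = 106
  W = 271 + 3·106 = 589
Change in W: 589 − 538 = 51

51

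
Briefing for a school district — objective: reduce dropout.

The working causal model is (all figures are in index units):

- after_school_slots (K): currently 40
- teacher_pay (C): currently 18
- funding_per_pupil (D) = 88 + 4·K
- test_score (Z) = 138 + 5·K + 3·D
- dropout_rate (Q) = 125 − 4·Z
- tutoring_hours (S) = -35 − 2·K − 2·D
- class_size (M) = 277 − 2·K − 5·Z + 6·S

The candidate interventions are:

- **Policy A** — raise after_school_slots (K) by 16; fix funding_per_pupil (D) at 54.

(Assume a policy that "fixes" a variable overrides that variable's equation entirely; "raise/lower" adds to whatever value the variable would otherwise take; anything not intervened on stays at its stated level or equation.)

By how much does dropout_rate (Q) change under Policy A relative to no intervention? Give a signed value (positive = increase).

Baseline:
  K = 40
  D = 88 + 4·40 = 248
  Z = 138 + 5·40 + 3·248 = 1082
  Q = 125 − 4·1082 = -4203
Policy A (K + 16, D := 54):
  K = 40 + 16 = 56
  D = 54
  Z = 138 + 5·56 + 3·54 = 580
  Q = 125 − 4·580 = -2195
Change in Q: -2195 − (-4203) = 2008

2008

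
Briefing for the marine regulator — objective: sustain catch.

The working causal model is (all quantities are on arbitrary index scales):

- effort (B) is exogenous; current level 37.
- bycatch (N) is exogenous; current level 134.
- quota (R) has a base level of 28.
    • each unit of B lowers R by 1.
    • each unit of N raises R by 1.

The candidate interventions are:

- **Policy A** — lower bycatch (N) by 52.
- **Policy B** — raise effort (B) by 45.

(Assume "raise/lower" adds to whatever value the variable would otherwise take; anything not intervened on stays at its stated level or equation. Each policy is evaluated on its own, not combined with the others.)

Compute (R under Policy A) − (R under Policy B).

Policy A (N − 52):
  B = 37
  N = 134 − 52 = 82
  R = 28 − 37 + 82 = 73
Policy B (B + 45):
  B = 37 + 45 = 82
  N = 134
  R = 28 − 82 + 134 = 80
R: 73 − 80 = -7

-7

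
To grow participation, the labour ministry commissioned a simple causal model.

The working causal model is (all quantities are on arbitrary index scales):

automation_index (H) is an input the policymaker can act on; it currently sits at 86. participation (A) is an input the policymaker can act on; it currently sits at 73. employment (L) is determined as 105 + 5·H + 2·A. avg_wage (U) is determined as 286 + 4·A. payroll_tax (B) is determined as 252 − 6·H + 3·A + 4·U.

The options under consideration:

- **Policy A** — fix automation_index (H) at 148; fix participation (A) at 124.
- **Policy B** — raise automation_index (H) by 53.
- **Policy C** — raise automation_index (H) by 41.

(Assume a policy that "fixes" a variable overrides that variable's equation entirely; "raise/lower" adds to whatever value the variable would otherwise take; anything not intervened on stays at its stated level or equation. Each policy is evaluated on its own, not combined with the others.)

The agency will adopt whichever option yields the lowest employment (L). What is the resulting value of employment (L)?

Policy A (H := 148, A := 124):
  H = 148
  A = 124
  L = 105 + 5·148 + 2·124 = 1093
Policy B (H + 53):
  H = 86 + 53 = 139
  A = 73
  L = 105 + 5·139 + 2·73 = 946
Policy C (H + 41):
  H = 86 + 41 = 127
  A = 73
  L = 105 + 5·127 + 2·73 = 886
Comparing — Policy A: L=1093, Policy B: L=946, Policy C: L=886. Lowest is 886 (Policy C).

886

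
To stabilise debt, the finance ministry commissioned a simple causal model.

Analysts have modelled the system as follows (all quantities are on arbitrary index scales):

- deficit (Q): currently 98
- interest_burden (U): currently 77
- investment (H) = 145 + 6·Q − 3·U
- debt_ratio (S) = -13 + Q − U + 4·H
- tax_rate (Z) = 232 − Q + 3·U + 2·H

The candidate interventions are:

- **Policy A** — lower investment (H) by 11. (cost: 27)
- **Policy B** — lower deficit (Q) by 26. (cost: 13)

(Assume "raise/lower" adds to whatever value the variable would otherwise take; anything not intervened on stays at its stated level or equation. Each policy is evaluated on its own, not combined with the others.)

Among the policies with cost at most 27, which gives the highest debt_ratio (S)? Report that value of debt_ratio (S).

1972

Policy A (H − 11):
  Q = 98
  U = 77
  H = 145 + 6·98 − 3·77 (−11 from intervention) = 491
  S = -13 + 98 − 77 + 4·491 = 1972
Policy B (Q − 26):
  Q = 98 − 26 = 72
  U = 77
  H = 145 + 6·72 − 3·77 = 346
  S = -13 + 72 − 77 + 4·346 = 1366
Comparing — Policy A: S=1972, Policy B: S=1366. Highest is 1972 (Policy A).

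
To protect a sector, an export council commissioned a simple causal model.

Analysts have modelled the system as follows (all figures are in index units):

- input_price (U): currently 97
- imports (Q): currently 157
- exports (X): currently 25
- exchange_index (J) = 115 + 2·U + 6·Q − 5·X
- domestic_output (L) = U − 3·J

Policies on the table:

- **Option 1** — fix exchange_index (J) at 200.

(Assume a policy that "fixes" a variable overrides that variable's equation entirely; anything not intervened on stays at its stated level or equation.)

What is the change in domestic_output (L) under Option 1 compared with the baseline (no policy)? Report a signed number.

Baseline:
  U = 97
  Q = 157
  X = 25
  J = 115 + 2·97 + 6·157 − 5·25 = 1126
  L = 0 + 97 − 3·1126 = -3281
Option 1 (J := 200):
  U = 97
  Q = 157
  X = 25
  J = 200
  L = 0 + 97 − 3·200 = -503
Change in L: -503 − (-3281) = 2778

2778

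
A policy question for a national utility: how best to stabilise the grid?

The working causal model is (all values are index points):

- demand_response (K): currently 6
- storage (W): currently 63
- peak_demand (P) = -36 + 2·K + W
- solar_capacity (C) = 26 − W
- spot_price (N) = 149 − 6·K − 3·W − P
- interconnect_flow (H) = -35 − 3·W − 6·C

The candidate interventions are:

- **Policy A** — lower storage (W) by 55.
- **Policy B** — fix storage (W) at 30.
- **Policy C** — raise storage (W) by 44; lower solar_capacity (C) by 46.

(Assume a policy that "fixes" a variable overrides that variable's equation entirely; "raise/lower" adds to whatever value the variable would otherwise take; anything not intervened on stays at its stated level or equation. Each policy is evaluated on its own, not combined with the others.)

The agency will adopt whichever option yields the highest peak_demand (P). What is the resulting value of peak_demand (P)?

Policy A (W − 55):
  K = 6
  W = 63 − 55 = 8
  P = -36 + 2·6 + 8 = -16
Policy B (W := 30):
  K = 6
  W = 30
  P = -36 + 2·6 + 30 = 6
Policy C (W + 44, C − 46):
  K = 6
  W = 63 + 44 = 107
  P = -36 + 2·6 + 107 = 83
Comparing — Policy A: P=-16, Policy B: P=6, Policy C: P=83. Highest is 83 (Policy C).

83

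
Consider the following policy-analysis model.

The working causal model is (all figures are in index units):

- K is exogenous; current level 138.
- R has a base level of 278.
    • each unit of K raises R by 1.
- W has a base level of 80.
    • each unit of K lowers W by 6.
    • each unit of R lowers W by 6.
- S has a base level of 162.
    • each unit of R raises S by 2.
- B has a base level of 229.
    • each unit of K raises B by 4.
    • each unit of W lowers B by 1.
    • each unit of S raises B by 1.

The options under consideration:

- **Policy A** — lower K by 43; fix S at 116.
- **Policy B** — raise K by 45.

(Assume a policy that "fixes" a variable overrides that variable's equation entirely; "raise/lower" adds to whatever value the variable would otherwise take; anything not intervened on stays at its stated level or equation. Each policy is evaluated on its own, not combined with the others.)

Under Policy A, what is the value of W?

Policy A (K − 43, S := 116):
  K = 138 − 43 = 95
  R = 278 + 95 = 373
  W = 80 − 6·95 − 6·373 = -2728

-2728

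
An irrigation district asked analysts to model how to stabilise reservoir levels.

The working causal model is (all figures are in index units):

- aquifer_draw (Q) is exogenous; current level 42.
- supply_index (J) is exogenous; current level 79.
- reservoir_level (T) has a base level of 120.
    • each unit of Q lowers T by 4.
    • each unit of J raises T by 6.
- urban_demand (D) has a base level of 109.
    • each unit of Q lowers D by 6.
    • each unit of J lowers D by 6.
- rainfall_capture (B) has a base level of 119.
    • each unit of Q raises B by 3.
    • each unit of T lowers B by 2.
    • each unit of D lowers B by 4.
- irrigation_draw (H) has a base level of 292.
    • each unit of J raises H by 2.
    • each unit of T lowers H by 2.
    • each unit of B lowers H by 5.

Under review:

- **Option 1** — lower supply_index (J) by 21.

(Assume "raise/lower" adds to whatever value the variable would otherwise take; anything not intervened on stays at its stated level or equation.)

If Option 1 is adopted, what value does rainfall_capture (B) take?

1609

Option 1 (J − 21):
  Q = 42
  J = 79 − 21 = 58
  T = 120 − 4·42 + 6·58 = 300
  D = 109 − 6·42 − 6·58 = -491
  B = 119 + 3·42 − 2·300 − 4·(-491) = 1609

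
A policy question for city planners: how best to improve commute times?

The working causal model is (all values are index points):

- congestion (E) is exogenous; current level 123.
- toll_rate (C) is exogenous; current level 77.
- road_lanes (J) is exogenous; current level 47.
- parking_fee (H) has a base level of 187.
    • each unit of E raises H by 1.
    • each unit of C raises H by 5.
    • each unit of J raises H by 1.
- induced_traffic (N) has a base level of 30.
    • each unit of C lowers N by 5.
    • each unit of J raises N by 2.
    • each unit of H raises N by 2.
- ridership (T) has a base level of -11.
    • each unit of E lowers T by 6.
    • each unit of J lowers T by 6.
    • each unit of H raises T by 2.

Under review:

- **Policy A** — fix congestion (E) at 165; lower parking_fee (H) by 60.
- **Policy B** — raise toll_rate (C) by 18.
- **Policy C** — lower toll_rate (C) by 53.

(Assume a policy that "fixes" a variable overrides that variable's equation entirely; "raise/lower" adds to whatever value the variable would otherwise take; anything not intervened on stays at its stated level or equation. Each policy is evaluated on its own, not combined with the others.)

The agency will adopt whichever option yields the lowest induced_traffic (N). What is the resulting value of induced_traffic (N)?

958

Policy A (E := 165, H − 60):
  E = 165
  C = 77
  J = 47
  H = 187 + 165 + 5·77 + 47 (−60 from intervention) = 724
  N = 30 − 5·77 + 2·47 + 2·724 = 1187
Policy B (C + 18):
  E = 123
  C = 77 + 18 = 95
  J = 47
  H = 187 + 123 + 5·95 + 47 = 832
  N = 30 − 5·95 + 2·47 + 2·832 = 1313
Policy C (C − 53):
  E = 123
  C = 77 − 53 = 24
  J = 47
  H = 187 + 123 + 5·24 + 47 = 477
  N = 30 − 5·24 + 2·47 + 2·477 = 958
Comparing — Policy A: N=1187, Policy B: N=1313, Policy C: N=958. Lowest is 958 (Policy C).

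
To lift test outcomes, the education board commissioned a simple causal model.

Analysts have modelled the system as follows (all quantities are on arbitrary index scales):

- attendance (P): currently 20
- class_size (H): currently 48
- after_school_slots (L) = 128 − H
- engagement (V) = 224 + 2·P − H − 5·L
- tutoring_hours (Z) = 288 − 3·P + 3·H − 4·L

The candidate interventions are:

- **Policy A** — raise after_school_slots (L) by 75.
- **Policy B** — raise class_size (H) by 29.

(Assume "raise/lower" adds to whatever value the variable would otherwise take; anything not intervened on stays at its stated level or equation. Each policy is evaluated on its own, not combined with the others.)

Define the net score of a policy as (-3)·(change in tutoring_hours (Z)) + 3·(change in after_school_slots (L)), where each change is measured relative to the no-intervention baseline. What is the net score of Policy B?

Baseline:
  P = 20
  H = 48
  L = 128 − 48 = 80
  Z = 288 − 3·20 + 3·48 − 4·80 = 52
Policy B (H + 29):
  P = 20
  H = 48 + 29 = 77
  L = 128 − 77 = 51
  Z = 288 − 3·20 + 3·77 − 4·51 = 255
ΔZ = 255 − 52 = 203; ΔL = 51 − 80 = -29
Score = (-3)·203 + 3·(-29) = -696

-696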